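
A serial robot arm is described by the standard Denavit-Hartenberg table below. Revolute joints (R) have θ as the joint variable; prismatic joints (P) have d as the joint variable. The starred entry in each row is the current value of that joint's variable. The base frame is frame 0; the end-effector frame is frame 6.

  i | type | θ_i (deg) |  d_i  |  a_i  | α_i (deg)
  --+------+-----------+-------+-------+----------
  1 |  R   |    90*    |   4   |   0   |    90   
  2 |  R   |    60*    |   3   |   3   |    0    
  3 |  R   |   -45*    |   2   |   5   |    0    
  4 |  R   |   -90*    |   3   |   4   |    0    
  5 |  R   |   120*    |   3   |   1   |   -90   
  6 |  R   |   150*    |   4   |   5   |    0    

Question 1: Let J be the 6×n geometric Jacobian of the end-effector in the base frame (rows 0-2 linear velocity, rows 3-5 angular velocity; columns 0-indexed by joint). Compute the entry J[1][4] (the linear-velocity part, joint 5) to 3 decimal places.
-0.474

axis z_4 = (1.0000,-0.0000,0.0000); lever o_n−o_4 = (0.5000,-5.1832,0.4737)
cross product → J_v[:, 4] = (0.0000,-0.4737,-5.1832)
J_ω[:, 4] = z_4
entry J[1][4] = -0.4737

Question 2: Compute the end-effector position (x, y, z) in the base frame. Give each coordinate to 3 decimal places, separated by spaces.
8.500 2.182 4.502

after link 1: o_1 = (0.0000, 0.0000, 4.0000)
after link 2: o_2 = (3.0000, 1.5000, 6.5981)
after link 3: o_3 = (5.0000, 6.3296, 7.8922)
after link 4: o_4 = (8.0000, 7.3649, 4.0285)
after link 5: o_5 = (11.0000, 8.0720, 4.7356)
after link 6: o_6 = (8.5000, 2.1817, 4.5021)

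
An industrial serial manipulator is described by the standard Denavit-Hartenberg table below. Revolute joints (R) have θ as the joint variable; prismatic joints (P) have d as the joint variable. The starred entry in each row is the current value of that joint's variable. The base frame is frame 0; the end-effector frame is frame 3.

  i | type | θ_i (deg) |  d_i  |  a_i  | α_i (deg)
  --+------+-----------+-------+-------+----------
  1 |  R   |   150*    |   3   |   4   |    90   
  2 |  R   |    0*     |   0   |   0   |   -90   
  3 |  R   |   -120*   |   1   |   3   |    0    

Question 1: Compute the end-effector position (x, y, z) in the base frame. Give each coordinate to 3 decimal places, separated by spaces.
-0.866 3.500 4.000

after link 1: o_1 = (-3.4641, 2.0000, 3.0000)
after link 2: o_2 = (-3.4641, 2.0000, 3.0000)
after link 3: o_3 = (-0.8660, 3.5000, 4.0000)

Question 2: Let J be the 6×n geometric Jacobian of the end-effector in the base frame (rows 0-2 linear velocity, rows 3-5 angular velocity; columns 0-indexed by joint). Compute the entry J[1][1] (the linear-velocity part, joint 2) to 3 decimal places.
axis z_1 = (0.5000,0.8660,0.0000); lever o_n−o_1 = (2.5981,1.5000,1.0000)
cross product → J_v[:, 1] = (0.8660,-0.5000,-1.5000)
J_ω[:, 1] = z_1
entry J[1][1] = -0.5000

-0.500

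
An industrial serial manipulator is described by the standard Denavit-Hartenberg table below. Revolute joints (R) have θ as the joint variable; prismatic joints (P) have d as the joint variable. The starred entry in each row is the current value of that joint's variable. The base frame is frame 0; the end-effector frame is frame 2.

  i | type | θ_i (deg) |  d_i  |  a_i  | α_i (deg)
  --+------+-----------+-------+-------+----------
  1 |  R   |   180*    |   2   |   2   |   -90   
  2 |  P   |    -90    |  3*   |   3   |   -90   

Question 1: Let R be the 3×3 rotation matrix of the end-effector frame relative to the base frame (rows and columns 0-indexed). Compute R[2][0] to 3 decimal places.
1.000

End-effector x-axis (col 0 of R) = (-0.0000,0.0000,1.0000)
R[2][0] = 1.0000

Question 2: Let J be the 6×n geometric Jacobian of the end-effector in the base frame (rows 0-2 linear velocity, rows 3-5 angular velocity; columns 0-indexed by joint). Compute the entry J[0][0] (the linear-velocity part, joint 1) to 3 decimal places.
axis z_0 = ẑ; lever o_n−o_0 = (-2.0000,-3.0000,5.0000)
cross product → J_v[:, 0] = (3.0000,-2.0000,0.0000)
J_ω[:, 0] = z_0
entry J[0][0] = 3.0000

3.000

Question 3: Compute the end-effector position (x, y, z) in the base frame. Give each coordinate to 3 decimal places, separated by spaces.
after link 1: o_1 = (-2.0000, 0.0000, 2.0000)
after link 2: o_2 = (-2.0000, -3.0000, 5.0000)

-2.000 -3.000 5.000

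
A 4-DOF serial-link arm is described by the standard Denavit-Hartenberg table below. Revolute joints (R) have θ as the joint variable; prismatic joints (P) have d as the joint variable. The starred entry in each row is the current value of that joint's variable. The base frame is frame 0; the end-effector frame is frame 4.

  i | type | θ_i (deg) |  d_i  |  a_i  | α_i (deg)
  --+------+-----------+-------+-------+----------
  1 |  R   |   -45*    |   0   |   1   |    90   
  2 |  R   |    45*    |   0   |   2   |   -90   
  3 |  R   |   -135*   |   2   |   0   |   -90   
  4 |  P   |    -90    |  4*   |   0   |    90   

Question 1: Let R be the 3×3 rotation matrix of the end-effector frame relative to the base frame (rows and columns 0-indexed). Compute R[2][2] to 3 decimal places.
End-effector z-axis (col 2 of R) = (0.8536,0.1464,0.5000)
R[2][2] = 0.5000

0.500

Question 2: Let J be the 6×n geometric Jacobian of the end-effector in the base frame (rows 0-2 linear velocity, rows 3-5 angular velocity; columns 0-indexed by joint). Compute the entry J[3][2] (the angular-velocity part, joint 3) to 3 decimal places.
axis z_2 = (-0.5000,0.5000,0.7071); lever o_n−o_2 = (-1.5858,-2.4142,3.4142)
cross product → J_v[:, 2] = (3.4142,0.5858,2.0000)
J_ω[:, 2] = z_2
entry J[3][2] = -0.5000

-0.500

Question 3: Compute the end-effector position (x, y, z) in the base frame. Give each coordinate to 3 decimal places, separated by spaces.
0.121 -4.121 4.828

after link 1: o_1 = (0.7071, -0.7071, 0.0000)
after link 2: o_2 = (1.7071, -1.7071, 1.4142)
after link 3: o_3 = (0.7071, -0.7071, 2.8284)
after link 4: o_4 = (0.1213, -4.1213, 4.8284)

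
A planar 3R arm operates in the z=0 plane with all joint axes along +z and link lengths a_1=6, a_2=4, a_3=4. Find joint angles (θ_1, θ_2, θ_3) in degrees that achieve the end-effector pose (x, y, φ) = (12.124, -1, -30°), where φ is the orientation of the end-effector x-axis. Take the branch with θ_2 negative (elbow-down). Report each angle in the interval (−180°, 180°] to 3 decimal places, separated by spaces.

wrist centre = target − a_3·(cos φ, sin φ) = (8.6599, 1.0000)
cos θ_2 = (75.9938−6²−4²)/(2·6·4) = 0.4999; θ_2 = -60.0085° (elbow-down)
β = atan2(1.0000,8.6599) = 6.5870°; ψ = atan2(-3.4644,7.9995) = -23.4164°
θ_1 = β − ψ = 30.0034°
θ_3 = φ − θ_1 − θ_2 = 0.0051° (wrapped to (-180°,180°])

30.003 -60.008 0.005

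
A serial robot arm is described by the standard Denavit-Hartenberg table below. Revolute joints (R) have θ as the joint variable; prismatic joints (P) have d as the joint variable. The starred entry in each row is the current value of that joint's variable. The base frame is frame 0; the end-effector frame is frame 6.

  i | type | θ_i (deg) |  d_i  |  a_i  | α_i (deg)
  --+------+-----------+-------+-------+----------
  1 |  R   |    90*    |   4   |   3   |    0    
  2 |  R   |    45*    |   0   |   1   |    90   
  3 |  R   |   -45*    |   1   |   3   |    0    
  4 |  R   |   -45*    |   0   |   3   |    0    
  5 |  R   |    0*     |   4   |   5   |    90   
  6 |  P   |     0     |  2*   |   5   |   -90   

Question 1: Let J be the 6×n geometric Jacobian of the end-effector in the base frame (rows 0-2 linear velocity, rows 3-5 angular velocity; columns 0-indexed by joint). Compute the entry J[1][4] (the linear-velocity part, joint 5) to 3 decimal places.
axis z_4 = (0.7071,0.7071,0.0000); lever o_n−o_4 = (4.2426,1.4142,-10.0000)
cross product → J_v[:, 4] = (-7.0711,7.0711,-2.0000)
J_ω[:, 4] = z_4
entry J[1][4] = 7.0711

7.071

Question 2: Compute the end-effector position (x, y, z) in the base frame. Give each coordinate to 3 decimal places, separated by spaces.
after link 1: o_1 = (0.0000, 3.0000, 4.0000)
after link 2: o_2 = (-0.7071, 3.7071, 4.0000)
after link 3: o_3 = (-1.5000, 5.9142, 1.8787)
after link 4: o_4 = (-1.5000, 5.9142, -1.1213)
after link 5: o_5 = (1.3284, 8.7426, -6.1213)
after link 6: o_6 = (2.7426, 7.3284, -11.1213)

2.743 7.328 -11.121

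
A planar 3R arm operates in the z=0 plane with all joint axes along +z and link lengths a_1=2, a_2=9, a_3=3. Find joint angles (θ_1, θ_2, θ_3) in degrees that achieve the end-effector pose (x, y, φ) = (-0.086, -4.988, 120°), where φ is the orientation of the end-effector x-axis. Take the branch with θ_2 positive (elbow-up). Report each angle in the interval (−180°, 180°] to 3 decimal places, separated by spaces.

156.129 134.991 -171.120

wrist centre = target − a_3·(cos φ, sin φ) = (1.4140, -7.5861)
cos θ_2 = (59.5479−2²−9²)/(2·2·9) = -0.7070; θ_2 = 134.9915° (elbow-up)
β = atan2(-7.5861,1.4140) = -79.4416°; ψ = atan2(6.3649,-4.3630) = 124.4298°
θ_1 = β − ψ = -203.8714°
θ_3 = φ − θ_1 − θ_2 = -171.1201° (wrapped to (-180°,180°])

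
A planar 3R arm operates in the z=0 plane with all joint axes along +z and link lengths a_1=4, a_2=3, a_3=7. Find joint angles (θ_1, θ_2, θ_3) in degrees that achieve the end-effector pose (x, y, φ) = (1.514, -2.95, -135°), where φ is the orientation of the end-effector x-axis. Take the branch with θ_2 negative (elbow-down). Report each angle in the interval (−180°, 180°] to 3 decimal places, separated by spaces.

30.010 -30.027 -134.983

wrist centre = target − a_3·(cos φ, sin φ) = (6.4637, 1.9997)
cos θ_2 = (45.7790−4²−3²)/(2·4·3) = 0.8658; θ_2 = -30.0267° (elbow-down)
β = atan2(1.9997,6.4637) = 17.1910°; ψ = atan2(-1.5012,6.5974) = -12.8192°
θ_1 = β − ψ = 30.0101°
θ_3 = φ − θ_1 − θ_2 = -134.9835° (wrapped to (-180°,180°])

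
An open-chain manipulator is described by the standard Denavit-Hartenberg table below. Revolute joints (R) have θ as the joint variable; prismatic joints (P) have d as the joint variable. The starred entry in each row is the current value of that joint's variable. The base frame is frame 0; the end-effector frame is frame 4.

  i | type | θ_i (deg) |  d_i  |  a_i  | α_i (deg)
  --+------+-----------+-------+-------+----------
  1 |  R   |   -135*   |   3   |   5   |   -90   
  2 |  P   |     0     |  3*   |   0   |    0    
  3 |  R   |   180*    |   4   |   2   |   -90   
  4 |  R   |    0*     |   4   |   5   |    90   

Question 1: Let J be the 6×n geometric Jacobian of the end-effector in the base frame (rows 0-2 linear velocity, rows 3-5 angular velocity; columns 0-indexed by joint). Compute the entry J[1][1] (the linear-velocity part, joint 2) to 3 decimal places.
prismatic axis z_1 = (0.7071,-0.7071,0.0000)
J_v[:, 1] = z_1; J_ω[:, 1] = (0,0,0)
entry J[1][1] = -0.7071

-0.707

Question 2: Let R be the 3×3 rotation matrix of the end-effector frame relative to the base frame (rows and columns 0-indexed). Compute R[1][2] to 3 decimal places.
End-effector z-axis (col 2 of R) = (0.7071,-0.7071,0.0000)
R[1][2] = -0.7071

-0.707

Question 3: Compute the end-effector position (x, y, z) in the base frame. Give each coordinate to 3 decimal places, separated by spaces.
after link 1: o_1 = (-3.5355, -3.5355, 3.0000)
after link 2: o_2 = (-1.4142, -5.6569, 3.0000)
after link 3: o_3 = (2.8284, -7.0711, 3.0000)
after link 4: o_4 = (6.3640, -3.5355, 7.0000)

6.364 -3.536 7.000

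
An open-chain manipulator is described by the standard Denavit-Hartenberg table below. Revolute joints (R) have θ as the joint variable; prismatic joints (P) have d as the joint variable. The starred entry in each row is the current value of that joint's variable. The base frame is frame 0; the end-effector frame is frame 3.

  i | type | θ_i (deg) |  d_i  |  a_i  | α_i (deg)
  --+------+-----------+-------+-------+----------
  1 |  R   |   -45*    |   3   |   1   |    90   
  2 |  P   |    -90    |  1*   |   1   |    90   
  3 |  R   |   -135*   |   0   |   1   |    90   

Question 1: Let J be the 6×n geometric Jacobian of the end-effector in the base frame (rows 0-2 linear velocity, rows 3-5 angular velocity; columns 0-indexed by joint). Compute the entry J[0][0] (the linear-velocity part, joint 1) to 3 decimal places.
axis z_0 = ẑ; lever o_n−o_0 = (0.5000,-0.9142,2.7071)
cross product → J_v[:, 0] = (0.9142,0.5000,-0.0000)
J_ω[:, 0] = z_0
entry J[0][0] = 0.9142

0.914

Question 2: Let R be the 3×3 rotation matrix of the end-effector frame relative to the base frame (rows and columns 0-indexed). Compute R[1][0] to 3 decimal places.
End-effector x-axis (col 0 of R) = (0.5000,0.5000,0.7071)
R[1][0] = 0.5000

0.500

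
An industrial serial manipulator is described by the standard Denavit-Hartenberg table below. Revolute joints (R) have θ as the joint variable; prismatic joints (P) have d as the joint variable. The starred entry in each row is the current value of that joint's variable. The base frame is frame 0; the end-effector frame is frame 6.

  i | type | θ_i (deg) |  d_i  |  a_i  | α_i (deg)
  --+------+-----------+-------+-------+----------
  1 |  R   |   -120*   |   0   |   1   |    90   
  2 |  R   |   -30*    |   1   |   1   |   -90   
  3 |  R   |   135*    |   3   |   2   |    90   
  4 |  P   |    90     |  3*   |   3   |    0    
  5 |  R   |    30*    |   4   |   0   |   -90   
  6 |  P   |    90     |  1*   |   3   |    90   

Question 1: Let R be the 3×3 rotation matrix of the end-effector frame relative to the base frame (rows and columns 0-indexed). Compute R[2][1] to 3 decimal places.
End-effector y-axis (col 1 of R) = (-0.6705,0.0634,-0.7392)
R[2][1] = -0.7392

-0.739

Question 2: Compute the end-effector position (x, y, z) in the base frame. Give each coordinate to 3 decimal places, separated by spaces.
after link 1: o_1 = (-0.5000, -0.8660, 0.0000)
after link 2: o_2 = (-1.7990, -1.1160, -0.5000)
after link 3: o_3 = (-0.7119, -2.0615, 2.8052)
after link 4: o_4 = (-0.5434, -6.0122, 4.3426)
after link 5: o_5 = (0.6814, -9.5477, 2.9284)
after link 6: o_6 = (-0.9077, -6.8327, 3.2498)

-0.908 -6.833 3.250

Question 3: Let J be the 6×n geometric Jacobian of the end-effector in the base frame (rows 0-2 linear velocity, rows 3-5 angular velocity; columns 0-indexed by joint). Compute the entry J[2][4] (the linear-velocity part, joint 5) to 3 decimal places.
-0.573

axis z_4 = (0.3062,-0.8839,-0.3536); lever o_n−o_4 = (-0.3643,-0.8205,-1.0928)
cross product → J_v[:, 4] = (0.6758,0.4634,-0.5732)
J_ω[:, 4] = z_4
entry J[2][4] = -0.5732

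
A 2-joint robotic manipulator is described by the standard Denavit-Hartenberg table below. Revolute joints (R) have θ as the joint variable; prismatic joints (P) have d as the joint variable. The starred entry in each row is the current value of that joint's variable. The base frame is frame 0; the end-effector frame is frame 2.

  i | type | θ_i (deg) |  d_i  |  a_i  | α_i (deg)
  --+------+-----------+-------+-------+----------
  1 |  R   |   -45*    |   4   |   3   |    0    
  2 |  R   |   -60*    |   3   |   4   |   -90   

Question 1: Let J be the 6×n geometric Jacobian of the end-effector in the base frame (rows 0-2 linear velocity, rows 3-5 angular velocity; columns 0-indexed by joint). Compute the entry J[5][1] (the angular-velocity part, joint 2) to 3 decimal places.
axis z_1 = (0.0000,0.0000,1.0000); lever o_n−o_1 = (-1.0353,-3.8637,3.0000)
cross product → J_v[:, 1] = (3.8637,-1.0353,0.0000)
J_ω[:, 1] = z_1
entry J[5][1] = 1.0000

1.000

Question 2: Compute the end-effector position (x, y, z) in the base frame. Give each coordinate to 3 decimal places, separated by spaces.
1.086 -5.985 7.000

after link 1: o_1 = (2.1213, -2.1213, 4.0000)
after link 2: o_2 = (1.0860, -5.9850, 7.0000)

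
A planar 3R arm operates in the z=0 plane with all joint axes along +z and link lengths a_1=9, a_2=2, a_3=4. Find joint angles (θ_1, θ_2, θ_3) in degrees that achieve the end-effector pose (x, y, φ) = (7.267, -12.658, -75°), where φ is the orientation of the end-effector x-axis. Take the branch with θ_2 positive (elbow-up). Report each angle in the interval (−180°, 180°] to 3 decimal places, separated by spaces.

-60.003 30.009 -45.006

wrist centre = target − a_3·(cos φ, sin φ) = (6.2317, -8.7943)
cos θ_2 = (116.1740−9²−2²)/(2·9·2) = 0.8659; θ_2 = 30.0092° (elbow-up)
β = atan2(-8.7943,6.2317) = -54.6782°; ψ = atan2(1.0003,10.7319) = 5.3249°
θ_1 = β − ψ = -60.0032°
θ_3 = φ − θ_1 − θ_2 = -45.0060° (wrapped to (-180°,180°])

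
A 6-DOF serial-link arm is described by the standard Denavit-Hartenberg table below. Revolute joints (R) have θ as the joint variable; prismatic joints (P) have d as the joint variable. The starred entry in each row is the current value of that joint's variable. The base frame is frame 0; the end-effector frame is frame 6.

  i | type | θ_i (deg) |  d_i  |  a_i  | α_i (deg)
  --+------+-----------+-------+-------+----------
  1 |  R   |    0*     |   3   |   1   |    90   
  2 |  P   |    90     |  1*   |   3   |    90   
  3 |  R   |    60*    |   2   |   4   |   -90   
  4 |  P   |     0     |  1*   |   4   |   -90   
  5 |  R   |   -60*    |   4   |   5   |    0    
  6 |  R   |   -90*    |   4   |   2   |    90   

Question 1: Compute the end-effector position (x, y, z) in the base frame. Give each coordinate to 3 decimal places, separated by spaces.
after link 1: o_1 = (1.0000, 0.0000, 3.0000)
after link 2: o_2 = (1.0000, -1.0000, 6.0000)
after link 3: o_3 = (3.0000, -4.4641, 8.0000)
after link 4: o_4 = (3.0000, -8.4282, 9.1340)
after link 5: o_5 = (-1.0000, -12.7583, 6.6340)
after link 6: o_6 = (-5.0000, -11.7583, 4.9019)

-5.000 -11.758 4.902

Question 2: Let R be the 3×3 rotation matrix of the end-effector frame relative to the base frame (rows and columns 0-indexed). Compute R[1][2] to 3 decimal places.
0.866

End-effector z-axis (col 2 of R) = (-0.0000,0.8660,0.5000)
R[1][2] = 0.8660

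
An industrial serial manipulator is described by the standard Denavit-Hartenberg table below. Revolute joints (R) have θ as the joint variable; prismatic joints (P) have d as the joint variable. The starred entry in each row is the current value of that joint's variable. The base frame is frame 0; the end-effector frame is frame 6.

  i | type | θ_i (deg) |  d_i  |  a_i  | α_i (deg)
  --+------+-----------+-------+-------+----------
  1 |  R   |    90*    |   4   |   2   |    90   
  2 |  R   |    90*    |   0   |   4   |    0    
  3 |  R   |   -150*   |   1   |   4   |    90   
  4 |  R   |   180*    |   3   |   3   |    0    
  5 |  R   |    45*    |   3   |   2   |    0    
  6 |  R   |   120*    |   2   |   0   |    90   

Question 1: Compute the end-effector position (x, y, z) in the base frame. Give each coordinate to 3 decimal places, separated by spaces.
after link 1: o_1 = (0.0000, 2.0000, 4.0000)
after link 2: o_2 = (-0.0000, 2.0000, 8.0000)
after link 3: o_3 = (1.0000, 4.0000, 4.5359)
after link 4: o_4 = (1.0000, -0.0981, 5.6340)
after link 5: o_5 = (-0.4142, -3.4033, 5.3587)
after link 6: o_6 = (-0.4142, -5.1353, 4.3587)

-0.414 -5.135 4.359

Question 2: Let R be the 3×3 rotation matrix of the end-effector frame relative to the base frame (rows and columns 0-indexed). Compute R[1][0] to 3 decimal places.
End-effector x-axis (col 0 of R) = (-0.2588,0.4830,-0.8365)
R[1][0] = 0.4830

0.483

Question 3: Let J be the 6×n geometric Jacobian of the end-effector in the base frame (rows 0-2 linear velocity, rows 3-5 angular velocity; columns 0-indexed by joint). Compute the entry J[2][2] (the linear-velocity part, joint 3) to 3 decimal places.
-7.135

axis z_2 = (1.0000,-0.0000,0.0000); lever o_n−o_2 = (-0.4142,-7.1353,-3.6413)
cross product → J_v[:, 2] = (0.0000,3.6413,-7.1353)
J_ω[:, 2] = z_2
entry J[2][2] = -7.1353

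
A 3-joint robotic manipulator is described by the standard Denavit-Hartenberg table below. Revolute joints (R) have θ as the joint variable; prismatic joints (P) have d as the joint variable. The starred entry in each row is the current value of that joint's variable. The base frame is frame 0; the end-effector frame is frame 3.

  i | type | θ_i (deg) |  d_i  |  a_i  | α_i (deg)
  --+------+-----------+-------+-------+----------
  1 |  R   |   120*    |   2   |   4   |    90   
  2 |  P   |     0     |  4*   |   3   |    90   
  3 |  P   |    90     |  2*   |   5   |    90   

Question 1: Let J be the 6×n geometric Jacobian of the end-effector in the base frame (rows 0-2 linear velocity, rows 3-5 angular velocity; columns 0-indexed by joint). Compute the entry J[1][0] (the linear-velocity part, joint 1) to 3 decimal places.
axis z_0 = ẑ; lever o_n−o_0 = (4.2942,10.5622,0.0000)
cross product → J_v[:, 0] = (-10.5622,4.2942,0.0000)
J_ω[:, 0] = z_0
entry J[1][0] = 4.2942

4.294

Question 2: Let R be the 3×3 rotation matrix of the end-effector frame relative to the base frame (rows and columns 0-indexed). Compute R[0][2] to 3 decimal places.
End-effector z-axis (col 2 of R) = (-0.5000,0.8660,-0.0000)
R[0][2] = -0.5000

-0.500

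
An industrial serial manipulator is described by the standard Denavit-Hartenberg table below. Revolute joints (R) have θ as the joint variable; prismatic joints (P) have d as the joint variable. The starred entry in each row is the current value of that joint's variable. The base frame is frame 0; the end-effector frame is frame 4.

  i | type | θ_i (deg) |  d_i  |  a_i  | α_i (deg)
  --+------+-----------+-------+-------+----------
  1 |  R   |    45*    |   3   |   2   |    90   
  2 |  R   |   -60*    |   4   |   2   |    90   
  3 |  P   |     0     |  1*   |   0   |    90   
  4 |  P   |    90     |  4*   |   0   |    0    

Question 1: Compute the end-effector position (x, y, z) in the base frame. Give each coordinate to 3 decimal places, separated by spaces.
1.509 1.509 0.768

after link 1: o_1 = (1.4142, 1.4142, 3.0000)
after link 2: o_2 = (4.9497, -0.7071, 1.2679)
after link 3: o_3 = (4.3374, -1.3195, 0.7679)
after link 4: o_4 = (1.5089, 1.5089, 0.7679)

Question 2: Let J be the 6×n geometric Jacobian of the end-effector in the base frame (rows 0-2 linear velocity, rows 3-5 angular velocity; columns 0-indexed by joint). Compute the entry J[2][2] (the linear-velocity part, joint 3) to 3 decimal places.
prismatic axis z_2 = (-0.6124,-0.6124,-0.5000)
J_v[:, 2] = z_2; J_ω[:, 2] = (0,0,0)
entry J[2][2] = -0.5000

-0.500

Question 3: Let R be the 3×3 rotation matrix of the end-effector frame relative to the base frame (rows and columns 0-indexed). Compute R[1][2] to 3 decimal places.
End-effector z-axis (col 2 of R) = (-0.7071,0.7071,-0.0000)
R[1][2] = 0.7071

0.707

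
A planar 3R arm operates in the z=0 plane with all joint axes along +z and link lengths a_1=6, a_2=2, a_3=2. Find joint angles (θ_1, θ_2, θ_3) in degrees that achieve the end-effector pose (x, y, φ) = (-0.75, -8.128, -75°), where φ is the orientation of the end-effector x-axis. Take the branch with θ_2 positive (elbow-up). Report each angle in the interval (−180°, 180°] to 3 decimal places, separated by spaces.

wrist centre = target − a_3·(cos φ, sin φ) = (-1.2676, -6.1961)
cos θ_2 = (39.9992−6²−2²)/(2·6·2) = -0.0000; θ_2 = 90.0020° (elbow-up)
β = atan2(-6.1961,-1.2676) = -101.5623°; ψ = atan2(2.0000,5.9999) = 18.4351°
θ_1 = β − ψ = -119.9974°
θ_3 = φ − θ_1 − θ_2 = -45.0046° (wrapped to (-180°,180°])

-119.997 90.002 -45.005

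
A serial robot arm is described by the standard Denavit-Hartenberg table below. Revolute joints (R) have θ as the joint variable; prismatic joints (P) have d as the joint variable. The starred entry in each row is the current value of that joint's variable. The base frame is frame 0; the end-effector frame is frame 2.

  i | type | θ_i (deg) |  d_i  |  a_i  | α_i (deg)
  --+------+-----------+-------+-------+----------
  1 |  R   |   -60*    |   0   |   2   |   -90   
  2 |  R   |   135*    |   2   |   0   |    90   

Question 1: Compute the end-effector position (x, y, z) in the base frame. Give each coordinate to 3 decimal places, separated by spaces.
after link 1: o_1 = (1.0000, -1.7321, 0.0000)
after link 2: o_2 = (2.7321, -0.7321, 0.0000)

2.732 -0.732 0.000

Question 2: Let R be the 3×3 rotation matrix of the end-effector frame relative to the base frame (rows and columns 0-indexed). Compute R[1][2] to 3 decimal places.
End-effector z-axis (col 2 of R) = (0.3536,-0.6124,-0.7071)
R[1][2] = -0.6124

-0.612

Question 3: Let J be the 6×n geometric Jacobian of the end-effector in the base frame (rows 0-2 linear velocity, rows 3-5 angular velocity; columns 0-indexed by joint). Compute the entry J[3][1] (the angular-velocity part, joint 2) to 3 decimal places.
axis z_1 = (0.8660,0.5000,0.0000); lever o_n−o_1 = (1.7321,1.0000,0.0000)
cross product → J_v[:, 1] = (0.0000,0.0000,-0.0000)
J_ω[:, 1] = z_1
entry J[3][1] = 0.8660

0.866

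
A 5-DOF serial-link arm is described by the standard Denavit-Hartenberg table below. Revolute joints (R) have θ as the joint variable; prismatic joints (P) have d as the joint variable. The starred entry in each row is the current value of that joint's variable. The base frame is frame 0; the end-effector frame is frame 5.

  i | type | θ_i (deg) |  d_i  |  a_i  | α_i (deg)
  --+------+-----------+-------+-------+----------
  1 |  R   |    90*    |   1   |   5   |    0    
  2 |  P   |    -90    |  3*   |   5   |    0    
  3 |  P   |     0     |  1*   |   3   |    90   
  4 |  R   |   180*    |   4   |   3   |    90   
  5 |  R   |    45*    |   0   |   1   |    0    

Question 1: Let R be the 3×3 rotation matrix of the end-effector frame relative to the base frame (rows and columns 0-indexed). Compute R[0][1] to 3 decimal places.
End-effector y-axis (col 1 of R) = (0.7071,-0.7071,-0.0000)
R[0][1] = 0.7071

0.707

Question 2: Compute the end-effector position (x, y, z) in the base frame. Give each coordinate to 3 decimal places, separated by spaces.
4.293 0.293 5.000

after link 1: o_1 = (0.0000, 5.0000, 1.0000)
after link 2: o_2 = (5.0000, 5.0000, 4.0000)
after link 3: o_3 = (8.0000, 5.0000, 5.0000)
after link 4: o_4 = (5.0000, 1.0000, 5.0000)
after link 5: o_5 = (4.2929, 0.2929, 5.0000)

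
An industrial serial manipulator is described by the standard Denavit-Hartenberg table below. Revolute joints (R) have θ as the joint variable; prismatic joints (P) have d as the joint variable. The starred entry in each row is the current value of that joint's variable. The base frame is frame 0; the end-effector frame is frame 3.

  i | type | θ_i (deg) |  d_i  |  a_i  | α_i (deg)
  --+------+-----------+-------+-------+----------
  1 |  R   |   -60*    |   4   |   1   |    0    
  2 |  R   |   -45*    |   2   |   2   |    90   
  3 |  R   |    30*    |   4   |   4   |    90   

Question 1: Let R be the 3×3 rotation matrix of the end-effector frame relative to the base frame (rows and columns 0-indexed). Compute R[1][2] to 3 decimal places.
End-effector z-axis (col 2 of R) = (-0.1294,-0.4830,-0.8660)
R[1][2] = -0.4830

-0.483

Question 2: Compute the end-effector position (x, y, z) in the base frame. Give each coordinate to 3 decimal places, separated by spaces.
after link 1: o_1 = (0.5000, -0.8660, 4.0000)
after link 2: o_2 = (-0.0176, -2.7979, 6.0000)
after link 3: o_3 = (-4.7779, -5.1087, 8.0000)

-4.778 -5.109 8.000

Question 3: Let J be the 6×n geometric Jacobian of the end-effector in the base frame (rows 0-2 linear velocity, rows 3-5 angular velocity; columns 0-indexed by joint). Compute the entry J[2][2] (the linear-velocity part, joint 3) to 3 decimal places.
axis z_2 = (-0.9659,0.2588,0.0000); lever o_n−o_2 = (-4.7603,-2.3108,2.0000)
cross product → J_v[:, 2] = (0.5176,1.9319,3.4641)
J_ω[:, 2] = z_2
entry J[2][2] = 3.4641

3.464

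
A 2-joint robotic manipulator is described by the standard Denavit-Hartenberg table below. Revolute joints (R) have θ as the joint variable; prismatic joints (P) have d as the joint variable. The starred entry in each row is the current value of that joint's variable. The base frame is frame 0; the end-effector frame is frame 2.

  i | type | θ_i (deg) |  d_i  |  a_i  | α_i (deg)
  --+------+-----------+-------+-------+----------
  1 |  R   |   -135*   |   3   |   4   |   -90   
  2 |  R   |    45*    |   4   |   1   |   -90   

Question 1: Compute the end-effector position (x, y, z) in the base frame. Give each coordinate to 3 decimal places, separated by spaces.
-0.500 -6.157 2.293

after link 1: o_1 = (-2.8284, -2.8284, 3.0000)
after link 2: o_2 = (-0.5000, -6.1569, 2.2929)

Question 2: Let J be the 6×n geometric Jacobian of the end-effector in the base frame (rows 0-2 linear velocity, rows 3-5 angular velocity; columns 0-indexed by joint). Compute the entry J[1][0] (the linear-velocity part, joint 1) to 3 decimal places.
axis z_0 = ẑ; lever o_n−o_0 = (-0.5000,-6.1569,2.2929)
cross product → J_v[:, 0] = (6.1569,-0.5000,0.0000)
J_ω[:, 0] = z_0
entry J[1][0] = -0.5000

-0.500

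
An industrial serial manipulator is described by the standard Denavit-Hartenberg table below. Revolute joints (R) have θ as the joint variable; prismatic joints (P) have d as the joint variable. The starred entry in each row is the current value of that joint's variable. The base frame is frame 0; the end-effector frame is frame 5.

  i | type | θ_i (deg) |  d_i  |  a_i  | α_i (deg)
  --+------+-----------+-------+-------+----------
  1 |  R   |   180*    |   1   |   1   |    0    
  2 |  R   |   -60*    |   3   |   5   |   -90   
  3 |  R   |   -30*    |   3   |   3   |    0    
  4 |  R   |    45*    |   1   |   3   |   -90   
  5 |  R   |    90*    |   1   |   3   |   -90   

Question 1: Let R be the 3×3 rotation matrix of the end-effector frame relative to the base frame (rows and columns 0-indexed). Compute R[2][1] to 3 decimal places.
End-effector y-axis (col 1 of R) = (-0.1294,0.2241,0.9659)
R[2][1] = 0.9659

0.966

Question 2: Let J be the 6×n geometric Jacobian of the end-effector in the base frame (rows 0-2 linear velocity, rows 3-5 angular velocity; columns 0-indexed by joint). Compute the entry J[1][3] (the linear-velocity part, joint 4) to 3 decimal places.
axis z_3 = (-0.8660,-0.5000,0.0000); lever o_n−o_3 = (0.4126,3.2854,-1.7424)
cross product → J_v[:, 3] = (0.8712,-1.5089,-2.6390)
J_ω[:, 3] = z_3
entry J[1][3] = -1.5089

-1.509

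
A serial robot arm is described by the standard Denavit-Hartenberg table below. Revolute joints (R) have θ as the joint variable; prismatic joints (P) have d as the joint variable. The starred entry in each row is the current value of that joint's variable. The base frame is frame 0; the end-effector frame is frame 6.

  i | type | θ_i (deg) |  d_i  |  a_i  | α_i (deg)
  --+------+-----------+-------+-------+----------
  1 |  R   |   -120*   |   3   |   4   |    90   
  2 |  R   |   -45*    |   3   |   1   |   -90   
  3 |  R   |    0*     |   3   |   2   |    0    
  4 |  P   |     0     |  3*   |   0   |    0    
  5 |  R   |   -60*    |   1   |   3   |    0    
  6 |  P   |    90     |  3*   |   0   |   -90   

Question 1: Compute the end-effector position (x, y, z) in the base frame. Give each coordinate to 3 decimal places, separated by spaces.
-11.975 -9.544 6.889

after link 1: o_1 = (-2.0000, -3.4641, 3.0000)
after link 2: o_2 = (-4.9516, -2.5765, 2.2929)
after link 3: o_3 = (-6.7194, -5.6383, 3.0000)
after link 4: o_4 = (-7.7801, -7.4755, 5.1213)
after link 5: o_5 = (-10.9139, -7.7073, 4.7678)
after link 6: o_6 = (-11.9746, -9.5445, 6.8891)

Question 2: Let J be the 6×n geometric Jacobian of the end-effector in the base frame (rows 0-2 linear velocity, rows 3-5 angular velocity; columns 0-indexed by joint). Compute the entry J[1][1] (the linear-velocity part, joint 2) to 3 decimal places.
axis z_1 = (-0.8660,0.5000,0.0000); lever o_n−o_1 = (-9.9746,-6.0804,3.8891)
cross product → J_v[:, 1] = (1.9445,3.3680,10.2530)
J_ω[:, 1] = z_1
entry J[1][1] = 3.3680

3.368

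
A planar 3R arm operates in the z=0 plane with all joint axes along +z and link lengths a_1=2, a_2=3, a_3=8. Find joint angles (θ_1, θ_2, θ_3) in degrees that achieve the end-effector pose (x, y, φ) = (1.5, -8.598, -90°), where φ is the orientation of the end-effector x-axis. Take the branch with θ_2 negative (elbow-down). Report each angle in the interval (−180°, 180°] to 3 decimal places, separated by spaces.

wrist centre = target − a_3·(cos φ, sin φ) = (1.5000, -0.5980)
cos θ_2 = (2.6076−2²−3²)/(2·2·3) = -0.8660; θ_2 = -150.0009° (elbow-down)
β = atan2(-0.5980,1.5000) = -21.7355°; ψ = atan2(-1.5000,-0.5981) = -111.7393°
θ_1 = β − ψ = 90.0038°
θ_3 = φ − θ_1 − θ_2 = -30.0029° (wrapped to (-180°,180°])

90.004 -150.001 -30.003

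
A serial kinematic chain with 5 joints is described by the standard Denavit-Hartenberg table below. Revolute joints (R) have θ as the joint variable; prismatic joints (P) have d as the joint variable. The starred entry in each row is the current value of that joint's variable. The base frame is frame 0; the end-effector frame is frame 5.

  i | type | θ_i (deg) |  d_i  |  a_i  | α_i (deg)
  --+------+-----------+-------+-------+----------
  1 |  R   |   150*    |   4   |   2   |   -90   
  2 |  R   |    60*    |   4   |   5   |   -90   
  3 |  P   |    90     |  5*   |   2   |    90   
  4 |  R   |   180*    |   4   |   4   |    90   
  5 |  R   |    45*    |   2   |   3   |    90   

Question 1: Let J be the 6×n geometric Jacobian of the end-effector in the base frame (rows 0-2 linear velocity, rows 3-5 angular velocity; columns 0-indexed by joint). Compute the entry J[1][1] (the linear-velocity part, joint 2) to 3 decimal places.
axis z_1 = (-0.5000,-0.8660,0.0000); lever o_n−o_1 = (-3.6263,-7.2840,-13.1313)
cross product → J_v[:, 1] = (11.3721,-6.5657,0.5015)
J_ω[:, 1] = z_1
entry J[1][1] = -6.5657

-6.566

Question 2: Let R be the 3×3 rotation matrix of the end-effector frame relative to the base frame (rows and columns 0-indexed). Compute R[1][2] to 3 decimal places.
-0.789

End-effector z-axis (col 2 of R) = (-0.0474,-0.7891,0.6124)
R[1][2] = -0.7891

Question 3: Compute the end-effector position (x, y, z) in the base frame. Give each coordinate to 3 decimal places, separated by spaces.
after link 1: o_1 = (-1.7321, 1.0000, 4.0000)
after link 2: o_2 = (-5.8971, -1.2141, -0.3301)
after link 3: o_3 = (-1.1471, -1.6471, -2.8301)
after link 4: o_4 = (-4.8792, -4.1112, -6.2942)
after link 5: o_5 = (-5.3584, -6.2840, -9.1313)

-5.358 -6.284 -9.131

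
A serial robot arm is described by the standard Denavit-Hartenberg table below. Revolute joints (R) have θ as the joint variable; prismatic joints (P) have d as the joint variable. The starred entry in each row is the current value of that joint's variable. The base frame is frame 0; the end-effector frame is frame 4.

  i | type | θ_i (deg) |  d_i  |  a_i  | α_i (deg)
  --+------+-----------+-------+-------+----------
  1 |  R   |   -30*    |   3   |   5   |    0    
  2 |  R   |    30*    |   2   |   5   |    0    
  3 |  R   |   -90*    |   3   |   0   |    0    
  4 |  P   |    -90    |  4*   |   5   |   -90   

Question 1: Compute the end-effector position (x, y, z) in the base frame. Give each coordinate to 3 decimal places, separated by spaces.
4.330 -2.500 12.000

after link 1: o_1 = (4.3301, -2.5000, 3.0000)
after link 2: o_2 = (9.3301, -2.5000, 5.0000)
after link 3: o_3 = (9.3301, -2.5000, 8.0000)
after link 4: o_4 = (4.3301, -2.5000, 12.0000)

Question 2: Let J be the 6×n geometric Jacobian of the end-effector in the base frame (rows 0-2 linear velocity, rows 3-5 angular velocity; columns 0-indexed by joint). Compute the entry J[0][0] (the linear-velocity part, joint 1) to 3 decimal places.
2.500

axis z_0 = ẑ; lever o_n−o_0 = (4.3301,-2.5000,12.0000)
cross product → J_v[:, 0] = (2.5000,4.3301,-0.0000)
J_ω[:, 0] = z_0
entry J[0][0] = 2.5000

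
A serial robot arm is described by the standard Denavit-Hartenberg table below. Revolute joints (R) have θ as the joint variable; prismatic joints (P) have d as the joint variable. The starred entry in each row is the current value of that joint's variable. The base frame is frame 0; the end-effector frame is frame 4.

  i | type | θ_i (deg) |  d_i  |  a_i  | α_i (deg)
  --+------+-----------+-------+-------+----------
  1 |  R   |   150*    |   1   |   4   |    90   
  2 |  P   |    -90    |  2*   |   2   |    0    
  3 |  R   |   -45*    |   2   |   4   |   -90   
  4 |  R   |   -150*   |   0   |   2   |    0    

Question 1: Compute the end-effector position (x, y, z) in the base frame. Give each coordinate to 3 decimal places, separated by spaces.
0.425 5.528 -2.604

after link 1: o_1 = (-3.4641, 2.0000, 1.0000)
after link 2: o_2 = (-2.4641, 3.7321, -1.0000)
after link 3: o_3 = (0.9854, 4.0499, -3.8284)
after link 4: o_4 = (0.4247, 5.5283, -2.6037)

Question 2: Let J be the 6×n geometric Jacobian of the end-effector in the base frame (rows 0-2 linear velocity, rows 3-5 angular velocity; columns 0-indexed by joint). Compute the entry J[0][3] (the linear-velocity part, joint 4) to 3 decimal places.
1.478

axis z_3 = (-0.6124,0.3536,-0.7071); lever o_n−o_3 = (-0.5607,1.4784,1.2247)
cross product → J_v[:, 3] = (1.4784,1.1464,-0.7071)
J_ω[:, 3] = z_3
entry J[0][3] = 1.4784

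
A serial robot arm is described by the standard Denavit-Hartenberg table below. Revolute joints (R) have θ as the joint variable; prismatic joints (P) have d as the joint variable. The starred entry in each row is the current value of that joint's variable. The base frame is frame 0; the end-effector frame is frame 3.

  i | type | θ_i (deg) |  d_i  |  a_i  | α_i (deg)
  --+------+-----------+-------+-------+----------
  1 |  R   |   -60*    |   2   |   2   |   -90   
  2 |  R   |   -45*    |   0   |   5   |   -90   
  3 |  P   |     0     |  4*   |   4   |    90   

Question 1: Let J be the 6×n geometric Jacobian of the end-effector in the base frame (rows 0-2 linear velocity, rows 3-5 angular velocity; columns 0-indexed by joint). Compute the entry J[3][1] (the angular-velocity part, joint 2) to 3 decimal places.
0.866

axis z_1 = (0.8660,0.5000,0.0000); lever o_n−o_1 = (4.5962,-7.9608,3.5355)
cross product → J_v[:, 1] = (1.7678,-3.0619,-9.1924)
J_ω[:, 1] = z_1
entry J[3][1] = 0.8660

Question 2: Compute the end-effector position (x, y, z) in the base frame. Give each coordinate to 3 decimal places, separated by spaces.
after link 1: o_1 = (1.0000, -1.7321, 2.0000)
after link 2: o_2 = (2.7678, -4.7939, 5.5355)
after link 3: o_3 = (5.5962, -9.6929, 5.5355)

5.596 -9.693 5.536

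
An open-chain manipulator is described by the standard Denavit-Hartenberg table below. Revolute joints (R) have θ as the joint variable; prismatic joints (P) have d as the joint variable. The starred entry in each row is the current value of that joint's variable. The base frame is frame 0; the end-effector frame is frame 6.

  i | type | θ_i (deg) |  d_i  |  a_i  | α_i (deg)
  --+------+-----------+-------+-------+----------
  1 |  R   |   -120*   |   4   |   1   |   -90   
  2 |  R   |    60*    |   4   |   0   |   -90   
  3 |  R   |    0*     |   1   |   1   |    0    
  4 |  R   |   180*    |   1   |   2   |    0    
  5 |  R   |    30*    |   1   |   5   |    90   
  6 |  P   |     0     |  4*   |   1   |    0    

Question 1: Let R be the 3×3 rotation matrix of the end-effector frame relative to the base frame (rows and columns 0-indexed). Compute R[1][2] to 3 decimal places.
0.650

End-effector z-axis (col 2 of R) = (-0.6250,0.6495,0.4330)
R[1][2] = 0.6495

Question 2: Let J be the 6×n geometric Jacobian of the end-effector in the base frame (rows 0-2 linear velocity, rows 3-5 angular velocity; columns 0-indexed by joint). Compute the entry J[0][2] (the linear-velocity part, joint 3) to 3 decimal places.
7.214

axis z_2 = (0.4330,0.7500,-0.5000); lever o_n−o_2 = (2.9462,6.0311,5.5981)
cross product → J_v[:, 2] = (7.2141,-3.8971,0.4019)
J_ω[:, 2] = z_2
entry J[0][2] = 7.2141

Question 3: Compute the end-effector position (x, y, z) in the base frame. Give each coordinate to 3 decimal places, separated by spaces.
after link 1: o_1 = (-0.5000, -0.8660, 4.0000)
after link 2: o_2 = (2.9641, -2.8660, 4.0000)
after link 3: o_3 = (3.1471, -2.5490, 2.6340)
after link 4: o_4 = (4.0801, -0.9330, 3.8660)
after link 5: o_5 = (7.7607, 0.4420, 7.1160)
after link 6: o_6 = (5.9103, 3.1651, 9.5981)

5.910 3.165 9.598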